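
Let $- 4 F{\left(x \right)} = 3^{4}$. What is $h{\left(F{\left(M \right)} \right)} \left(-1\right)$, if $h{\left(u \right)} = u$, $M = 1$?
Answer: $\frac{81}{4} \approx 20.25$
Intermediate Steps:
$F{\left(x \right)} = - \frac{81}{4}$ ($F{\left(x \right)} = - \frac{3^{4}}{4} = \left(- \frac{1}{4}\right) 81 = - \frac{81}{4}$)
$h{\left(F{\left(M \right)} \right)} \left(-1\right) = \left(- \frac{81}{4}\right) \left(-1\right) = \frac{81}{4}$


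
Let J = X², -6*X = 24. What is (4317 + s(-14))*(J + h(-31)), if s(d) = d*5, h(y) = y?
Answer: -63705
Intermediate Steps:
X = -4 (X = -⅙*24 = -4)
s(d) = 5*d
J = 16 (J = (-4)² = 16)
(4317 + s(-14))*(J + h(-31)) = (4317 + 5*(-14))*(16 - 31) = (4317 - 70)*(-15) = 4247*(-15) = -63705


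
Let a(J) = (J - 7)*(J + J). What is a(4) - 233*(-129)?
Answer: 30033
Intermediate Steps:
a(J) = 2*J*(-7 + J) (a(J) = (-7 + J)*(2*J) = 2*J*(-7 + J))
a(4) - 233*(-129) = 2*4*(-7 + 4) - 233*(-129) = 2*4*(-3) + 30057 = -24 + 30057 = 30033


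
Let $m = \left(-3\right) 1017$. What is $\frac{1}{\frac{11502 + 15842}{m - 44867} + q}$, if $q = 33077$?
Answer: $\frac{23959}{792478171} \approx 3.0233 \cdot 10^{-5}$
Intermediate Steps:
$m = -3051$
$\frac{1}{\frac{11502 + 15842}{m - 44867} + q} = \frac{1}{\frac{11502 + 15842}{-3051 - 44867} + 33077} = \frac{1}{\frac{27344}{-47918} + 33077} = \frac{1}{27344 \left(- \frac{1}{47918}\right) + 33077} = \frac{1}{- \frac{13672}{23959} + 33077} = \frac{1}{\frac{792478171}{23959}} = \frac{23959}{792478171}$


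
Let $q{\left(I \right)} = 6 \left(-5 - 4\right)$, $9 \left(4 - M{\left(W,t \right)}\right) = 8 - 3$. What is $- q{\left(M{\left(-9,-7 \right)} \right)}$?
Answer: $54$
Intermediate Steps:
$M{\left(W,t \right)} = \frac{31}{9}$ ($M{\left(W,t \right)} = 4 - \frac{8 - 3}{9} = 4 - \frac{5}{9} = \frac{31}{9}$)
$q{\left(I \right)} = -54$ ($q{\left(I \right)} = 6 \left(-9\right) = -54$)
$- q{\left(M{\left(-9,-7 \right)} \right)} = \left(-1\right) \left(-54\right) = 54$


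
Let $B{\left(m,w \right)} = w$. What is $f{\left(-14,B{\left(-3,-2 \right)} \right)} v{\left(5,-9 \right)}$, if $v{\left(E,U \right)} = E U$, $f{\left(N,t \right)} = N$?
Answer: $630$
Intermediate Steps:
$f{\left(-14,B{\left(-3,-2 \right)} \right)} v{\left(5,-9 \right)} = - 14 \cdot 5 \left(-9\right) = \left(-14\right) \left(-45\right) = 630$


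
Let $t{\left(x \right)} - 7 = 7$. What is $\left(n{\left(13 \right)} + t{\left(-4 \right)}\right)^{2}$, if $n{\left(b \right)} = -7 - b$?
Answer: $36$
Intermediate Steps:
$t{\left(x \right)} = 14$ ($t{\left(x \right)} = 7 + 7 = 14$)
$\left(n{\left(13 \right)} + t{\left(-4 \right)}\right)^{2} = \left(\left(-7 - 13\right) + 14\right)^{2} = \left(-20 + 14\right)^{2} = \left(-6\right)^{2} = 36$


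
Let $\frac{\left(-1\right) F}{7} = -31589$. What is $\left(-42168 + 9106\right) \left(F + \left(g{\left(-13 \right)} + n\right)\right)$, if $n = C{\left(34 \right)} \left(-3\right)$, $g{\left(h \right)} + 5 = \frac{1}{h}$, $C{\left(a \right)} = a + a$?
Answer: $- \frac{94950129622}{13} \approx -7.3039 \cdot 10^{9}$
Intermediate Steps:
$F = 221123$ ($F = \left(-7\right) \left(-31589\right) = 221123$)
$C{\left(a \right)} = 2 a$
$g{\left(h \right)} = -5 + \frac{1}{h}$
$n = -204$ ($n = 2 \cdot 34 \left(-3\right) = 68 \left(-3\right) = -204$)
$\left(-42168 + 9106\right) \left(F + \left(g{\left(-13 \right)} + n\right)\right) = \left(-42168 + 9106\right) \left(221123 - \left(209 + \frac{1}{13}\right)\right) = - 33062 \left(221123 - \frac{2718}{13}\right) = \left(-33062\right) \frac{2871881}{13} = - \frac{94950129622}{13}$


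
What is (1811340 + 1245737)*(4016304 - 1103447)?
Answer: 8904828138989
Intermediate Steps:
(1811340 + 1245737)*(4016304 - 1103447) = 3057077*2912857 = 8904828138989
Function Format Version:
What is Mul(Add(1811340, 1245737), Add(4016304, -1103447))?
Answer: 8904828138989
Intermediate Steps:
Mul(Add(1811340, 1245737), Add(4016304, -1103447)) = Mul(3057077, 2912857) = 8904828138989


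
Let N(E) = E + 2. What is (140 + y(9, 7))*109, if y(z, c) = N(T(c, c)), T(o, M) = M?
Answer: 16241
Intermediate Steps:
N(E) = 2 + E
y(z, c) = 2 + c
(140 + y(9, 7))*109 = (140 + (2 + 7))*109 = (140 + 9)*109 = 149*109 = 16241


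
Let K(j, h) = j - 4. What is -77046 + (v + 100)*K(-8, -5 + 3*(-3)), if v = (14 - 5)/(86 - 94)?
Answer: -156465/2 ≈ -78233.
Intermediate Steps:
v = -9/8 (v = 9/(-8) = 9*(-⅛) = -9/8 ≈ -1.1250)
K(j, h) = -4 + j
-77046 + (v + 100)*K(-8, -5 + 3*(-3)) = -77046 + (-9/8 + 100)*(-4 - 8) = -77046 + (791/8)*(-12) = -77046 - 2373/2 = -156465/2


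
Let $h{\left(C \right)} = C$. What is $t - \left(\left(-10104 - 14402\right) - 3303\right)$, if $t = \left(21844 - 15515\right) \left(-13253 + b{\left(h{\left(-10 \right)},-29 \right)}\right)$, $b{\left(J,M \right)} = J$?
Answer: $-83913718$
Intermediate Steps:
$t = -83941527$ ($t = \left(21844 - 15515\right) \left(-13253 - 10\right) = 6329 \left(-13263\right) = -83941527$)
$t - \left(\left(-10104 - 14402\right) - 3303\right) = -83941527 - \left(\left(-10104 - 14402\right) - 3303\right) = -83941527 - \left(-24506 - 3303\right) = -83941527 - -27809 = -83941527 + 27809 = -83913718$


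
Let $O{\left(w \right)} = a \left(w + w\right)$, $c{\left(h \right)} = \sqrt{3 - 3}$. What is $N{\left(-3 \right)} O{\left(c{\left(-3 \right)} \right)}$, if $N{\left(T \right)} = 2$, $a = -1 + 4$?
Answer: $0$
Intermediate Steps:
$a = 3$
$c{\left(h \right)} = 0$ ($c{\left(h \right)} = \sqrt{0} = 0$)
$O{\left(w \right)} = 6 w$ ($O{\left(w \right)} = 3 \left(w + w\right) = 3 \cdot 2 w = 6 w$)
$N{\left(-3 \right)} O{\left(c{\left(-3 \right)} \right)} = 2 \cdot 6 \cdot 0 = 2 \cdot 0 = 0$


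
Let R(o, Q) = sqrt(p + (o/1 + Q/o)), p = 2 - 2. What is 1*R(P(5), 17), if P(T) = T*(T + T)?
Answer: sqrt(5034)/10 ≈ 7.0951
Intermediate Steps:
p = 0
P(T) = 2*T**2 (P(T) = T*(2*T) = 2*T**2)
R(o, Q) = sqrt(o + Q/o) (R(o, Q) = sqrt(0 + (o/1 + Q/o)) = sqrt(0 + (o*1 + Q/o)) = sqrt(0 + (o + Q/o)) = sqrt(o + Q/o))
1*R(P(5), 17) = 1*sqrt(2*5**2 + 17/((2*5**2))) = 1*sqrt(2*25 + 17/((2*25))) = 1*sqrt(50 + 17/50) = 1*sqrt(2517/50) = 1*(sqrt(5034)/10) = sqrt(5034)/10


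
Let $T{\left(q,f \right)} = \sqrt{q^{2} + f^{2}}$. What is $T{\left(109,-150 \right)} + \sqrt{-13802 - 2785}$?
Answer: $\sqrt{34381} + 3 i \sqrt{1843} \approx 185.42 + 128.79 i$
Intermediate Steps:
$T{\left(q,f \right)} = \sqrt{f^{2} + q^{2}}$
$T{\left(109,-150 \right)} + \sqrt{-13802 - 2785} = \sqrt{\left(-150\right)^{2} + 109^{2}} + \sqrt{-13802 - 2785} = \sqrt{22500 + 11881} + \sqrt{-16587} = \sqrt{34381} + 3 i \sqrt{1843}$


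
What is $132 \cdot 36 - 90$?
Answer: $4662$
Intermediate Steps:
$132 \cdot 36 - 90 = 4752 - 90 = 4662$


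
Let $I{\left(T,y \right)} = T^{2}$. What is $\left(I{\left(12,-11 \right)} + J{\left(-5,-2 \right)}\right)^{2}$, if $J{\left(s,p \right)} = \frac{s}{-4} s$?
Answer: $\frac{303601}{16} \approx 18975.0$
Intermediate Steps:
$J{\left(s,p \right)} = - \frac{s^{2}}{4}$ ($J{\left(s,p \right)} = s \left(- \frac{1}{4}\right) s = - \frac{s}{4} s = - \frac{s^{2}}{4}$)
$\left(I{\left(12,-11 \right)} + J{\left(-5,-2 \right)}\right)^{2} = \left(12^{2} - \frac{\left(-5\right)^{2}}{4}\right)^{2} = \left(144 - \frac{25}{4}\right)^{2} = \left(\frac{551}{4}\right)^{2} = \frac{303601}{16}$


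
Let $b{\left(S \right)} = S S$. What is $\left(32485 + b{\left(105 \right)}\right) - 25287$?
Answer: $18223$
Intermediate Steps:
$b{\left(S \right)} = S^{2}$
$\left(32485 + b{\left(105 \right)}\right) - 25287 = \left(32485 + 105^{2}\right) - 25287 = \left(32485 + 11025\right) - 25287 = 43510 - 25287 = 18223$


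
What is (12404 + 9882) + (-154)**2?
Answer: 46002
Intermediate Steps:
(12404 + 9882) + (-154)**2 = 22286 + 23716 = 46002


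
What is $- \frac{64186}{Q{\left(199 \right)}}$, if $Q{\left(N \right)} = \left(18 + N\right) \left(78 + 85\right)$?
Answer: $- \frac{64186}{35371} \approx -1.8146$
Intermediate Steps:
$Q{\left(N \right)} = 2934 + 163 N$ ($Q{\left(N \right)} = \left(18 + N\right) 163 = 2934 + 163 N$)
$- \frac{64186}{Q{\left(199 \right)}} = - \frac{64186}{2934 + 163 \cdot 199} = - \frac{64186}{2934 + 32437} = - \frac{64186}{35371}$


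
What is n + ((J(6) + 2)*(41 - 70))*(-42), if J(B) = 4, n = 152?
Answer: 7460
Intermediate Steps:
n + ((J(6) + 2)*(41 - 70))*(-42) = 152 + ((4 + 2)*(41 - 70))*(-42) = 152 + (6*(-29))*(-42) = 152 - 174*(-42) = 152 + 7308 = 7460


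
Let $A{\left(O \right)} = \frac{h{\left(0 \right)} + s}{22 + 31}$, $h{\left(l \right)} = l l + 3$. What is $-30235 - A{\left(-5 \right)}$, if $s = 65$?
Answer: $- \frac{1602523}{53} \approx -30236.0$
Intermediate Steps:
$h{\left(l \right)} = 3 + l^{2}$ ($h{\left(l \right)} = l^{2} + 3 = 3 + l^{2}$)
$A{\left(O \right)} = \frac{68}{53}$ ($A{\left(O \right)} = \frac{\left(3 + 0^{2}\right) + 65}{22 + 31} = \frac{\left(3 + 0\right) + 65}{53} = \left(3 + 65\right) \frac{1}{53} = 68 \cdot \frac{1}{53} = \frac{68}{53}$)
$-30235 - A{\left(-5 \right)} = -30235 - \frac{68}{53} = - \frac{1602523}{53}$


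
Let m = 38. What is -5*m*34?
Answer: -6460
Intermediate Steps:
-5*m*34 = -5*38*34 = -190*34 = -6460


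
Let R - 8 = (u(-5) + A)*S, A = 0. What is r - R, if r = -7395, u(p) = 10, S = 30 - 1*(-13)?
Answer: -7833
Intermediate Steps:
S = 43 (S = 30 + 13 = 43)
R = 438 (R = 8 + (10 + 0)*43 = 8 + 10*43 = 8 + 430 = 438)
r - R = -7395 - 1*438 = -7395 - 438 = -7833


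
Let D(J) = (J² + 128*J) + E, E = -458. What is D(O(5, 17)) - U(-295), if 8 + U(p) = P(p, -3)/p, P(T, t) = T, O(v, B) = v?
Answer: 214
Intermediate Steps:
U(p) = -7 (U(p) = -8 + p/p = -8 + 1 = -7)
D(J) = -458 + J² + 128*J (D(J) = (J² + 128*J) - 458 = -458 + J² + 128*J)
D(O(5, 17)) - U(-295) = (-458 + 5² + 128*5) - 1*(-7) = (-458 + 25 + 640) + 7 = 207 + 7 = 214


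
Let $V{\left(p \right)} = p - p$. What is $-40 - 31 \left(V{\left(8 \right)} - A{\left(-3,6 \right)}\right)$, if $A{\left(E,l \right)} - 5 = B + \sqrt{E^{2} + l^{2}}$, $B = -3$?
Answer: $22 + 93 \sqrt{5} \approx 229.95$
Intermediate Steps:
$V{\left(p \right)} = 0$
$A{\left(E,l \right)} = 2 + \sqrt{E^{2} + l^{2}}$ ($A{\left(E,l \right)} = 5 + \left(-3 + \sqrt{E^{2} + l^{2}}\right) = 2 + \sqrt{E^{2} + l^{2}}$)
$-40 - 31 \left(V{\left(8 \right)} - A{\left(-3,6 \right)}\right) = -40 - 31 \left(0 - \left(2 + \sqrt{\left(-3\right)^{2} + 6^{2}}\right)\right) = -40 - 31 \left(0 - \left(2 + \sqrt{9 + 36}\right)\right) = -40 - 31 \left(0 - \left(2 + \sqrt{45}\right)\right) = -40 - 31 \left(0 - \left(2 + 3 \sqrt{5}\right)\right) = -40 - 31 \left(-2 - 3 \sqrt{5}\right) = -40 + \left(62 + 93 \sqrt{5}\right) = 22 + 93 \sqrt{5}$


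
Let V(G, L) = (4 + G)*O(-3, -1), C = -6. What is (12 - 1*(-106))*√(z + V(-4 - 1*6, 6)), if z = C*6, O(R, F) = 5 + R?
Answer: 472*I*√3 ≈ 817.53*I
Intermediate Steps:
V(G, L) = 8 + 2*G (V(G, L) = (4 + G)*(5 - 3) = (4 + G)*2 = 8 + 2*G)
z = -36 (z = -6*6 = -36)
(12 - 1*(-106))*√(z + V(-4 - 1*6, 6)) = (12 - 1*(-106))*√(-36 + (8 + 2*(-4 - 1*6))) = (12 + 106)*√(-36 + (8 + 2*(-4 - 6))) = 118*√(-36 + (8 + 2*(-10))) = 118*√(-36 + (8 - 20)) = 118*√(-36 - 12) = 118*√(-48) = 118*(4*I*√3) = 472*I*√3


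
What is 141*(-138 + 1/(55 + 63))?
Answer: -2295903/118 ≈ -19457.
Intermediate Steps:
141*(-138 + 1/(55 + 63)) = 141*(-138 + 1/118) = 141*(-16283/118) = -2295903/118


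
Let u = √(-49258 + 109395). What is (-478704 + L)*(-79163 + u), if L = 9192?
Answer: 37167978456 - 5164632*√497 ≈ 3.7053e+10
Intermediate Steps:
u = 11*√497 (u = √60137 = 11*√497 ≈ 245.23)
(-478704 + L)*(-79163 + u) = (-478704 + 9192)*(-79163 + 11*√497) = -469512*(-79163 + 11*√497) = 37167978456 - 5164632*√497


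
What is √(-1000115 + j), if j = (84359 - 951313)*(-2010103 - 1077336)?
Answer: √2676666590691 ≈ 1.6361e+6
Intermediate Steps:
j = 2676667590806 (j = -866954*(-3087439) = 2676667590806)
√(-1000115 + j) = √(-1000115 + 2676667590806) = √2676666590691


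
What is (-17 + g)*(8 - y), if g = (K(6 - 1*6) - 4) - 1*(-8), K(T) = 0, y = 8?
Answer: 0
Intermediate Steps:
g = 4 (g = (0 - 4) - 1*(-8) = -4 + 8 = 4)
(-17 + g)*(8 - y) = (-17 + 4)*(8 - 1*8) = -13*(8 - 8) = -13*0 = 0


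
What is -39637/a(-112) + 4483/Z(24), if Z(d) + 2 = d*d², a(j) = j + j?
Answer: 274433403/1548064 ≈ 177.28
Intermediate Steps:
a(j) = 2*j
Z(d) = -2 + d³ (Z(d) = -2 + d*d² = -2 + d³)
-39637/a(-112) + 4483/Z(24) = -39637/(2*(-112)) + 4483/(-2 + 24³) = -39637/(-224) + 4483/(-2 + 13824) = -39637*(-1/224) + 4483/13822 = 39637/224 + 4483*(1/13822) = 39637/224 + 4483/13822 = 274433403/1548064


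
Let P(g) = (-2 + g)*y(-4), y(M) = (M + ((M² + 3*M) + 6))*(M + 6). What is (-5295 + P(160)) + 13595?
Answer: 10196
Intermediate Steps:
y(M) = (6 + M)*(6 + M² + 4*M) (y(M) = (M + (6 + M² + 3*M))*(6 + M) = (6 + M² + 4*M)*(6 + M) = (6 + M)*(6 + M² + 4*M))
P(g) = -24 + 12*g (P(g) = (-2 + g)*(36 + (-4)³ + 10*(-4)² + 30*(-4)) = (-2 + g)*(36 - 64 + 10*16 - 120) = (-2 + g)*(36 - 64 + 160 - 120) = (-2 + g)*12 = -24 + 12*g)
(-5295 + P(160)) + 13595 = (-5295 + (-24 + 12*160)) + 13595 = (-5295 + (-24 + 1920)) + 13595 = (-5295 + 1896) + 13595 = -3399 + 13595 = 10196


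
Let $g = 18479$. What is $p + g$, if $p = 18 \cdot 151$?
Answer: $21197$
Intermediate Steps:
$p = 2718$
$p + g = 2718 + 18479 = 21197$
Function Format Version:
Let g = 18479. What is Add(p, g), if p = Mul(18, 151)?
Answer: 21197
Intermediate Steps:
p = 2718
Add(p, g) = Add(2718, 18479) = 21197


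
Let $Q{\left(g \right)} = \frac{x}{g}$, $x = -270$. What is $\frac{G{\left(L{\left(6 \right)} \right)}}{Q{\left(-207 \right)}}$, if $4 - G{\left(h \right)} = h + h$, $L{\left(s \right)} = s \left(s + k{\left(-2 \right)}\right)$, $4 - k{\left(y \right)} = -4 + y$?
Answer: $- \frac{2162}{15} \approx -144.13$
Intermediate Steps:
$k{\left(y \right)} = 8 - y$ ($k{\left(y \right)} = 4 - \left(-4 + y\right) = 8 - y$)
$L{\left(s \right)} = s \left(10 + s\right)$ ($L{\left(s \right)} = s \left(s + \left(8 - -2\right)\right) = s \left(s + \left(8 + 2\right)\right) = s \left(s + 10\right) = s \left(10 + s\right)$)
$G{\left(h \right)} = 4 - 2 h$ ($G{\left(h \right)} = 4 - \left(h + h\right) = 4 - 2 h$)
$Q{\left(g \right)} = - \frac{270}{g}$
$\frac{G{\left(L{\left(6 \right)} \right)}}{Q{\left(-207 \right)}} = \frac{4 - 2 \cdot 6 \left(10 + 6\right)}{\left(-270\right) \frac{1}{-207}} = \frac{4 - 2 \cdot 6 \cdot 16}{\left(-270\right) \left(- \frac{1}{207}\right)} = \frac{4 - 192}{\frac{30}{23}} = \left(4 - 192\right) \frac{23}{30} = \left(-188\right) \frac{23}{30} = - \frac{2162}{15}$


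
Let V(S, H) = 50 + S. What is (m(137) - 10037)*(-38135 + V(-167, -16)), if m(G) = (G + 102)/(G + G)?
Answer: 52594568274/137 ≈ 3.8390e+8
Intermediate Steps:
m(G) = (102 + G)/(2*G) (m(G) = (102 + G)/((2*G)) = (102 + G)*(1/(2*G)) = (102 + G)/(2*G))
(m(137) - 10037)*(-38135 + V(-167, -16)) = ((½)*(102 + 137)/137 - 10037)*(-38135 + (50 - 167)) = ((½)*(1/137)*239 - 10037)*(-38135 - 117) = (239/274 - 10037)*(-38252) = -2749899/274*(-38252) = 52594568274/137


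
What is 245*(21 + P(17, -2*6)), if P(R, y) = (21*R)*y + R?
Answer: -1040270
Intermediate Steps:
P(R, y) = R + 21*R*y (P(R, y) = 21*R*y + R = R + 21*R*y)
245*(21 + P(17, -2*6)) = 245*(21 + 17*(1 + 21*(-2*6))) = 245*(21 + 17*(1 + 21*(-12))) = 245*(21 + 17*(1 - 252)) = 245*(21 + 17*(-251)) = 245*(21 - 4267) = 245*(-4246) = -1040270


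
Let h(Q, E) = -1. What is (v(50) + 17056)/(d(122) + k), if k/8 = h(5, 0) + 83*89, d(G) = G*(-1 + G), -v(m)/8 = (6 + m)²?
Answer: -4016/36925 ≈ -0.10876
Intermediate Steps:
v(m) = -8*(6 + m)²
k = 59088 (k = 8*(-1 + 83*89) = 8*(-1 + 7387) = 8*7386 = 59088)
(v(50) + 17056)/(d(122) + k) = (-8*(6 + 50)² + 17056)/(122*(-1 + 122) + 59088) = (-8*56² + 17056)/(122*121 + 59088) = (-8*3136 + 17056)/(14762 + 59088) = (-25088 + 17056)/73850 = -8032*1/73850 = -4016/36925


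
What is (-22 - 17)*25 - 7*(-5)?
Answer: -940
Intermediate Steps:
(-22 - 17)*25 - 7*(-5) = -39*25 + 35 = -975 + 35 = -940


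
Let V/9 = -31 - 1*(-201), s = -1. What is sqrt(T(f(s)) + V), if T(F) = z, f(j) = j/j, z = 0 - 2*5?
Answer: 4*sqrt(95) ≈ 38.987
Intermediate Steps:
z = -10 (z = 0 - 10 = -10)
f(j) = 1
T(F) = -10
V = 1530 (V = 9*(-31 - 1*(-201)) = 9*(-31 + 201) = 9*170 = 1530)
sqrt(T(f(s)) + V) = sqrt(-10 + 1530) = sqrt(1520) = 4*sqrt(95)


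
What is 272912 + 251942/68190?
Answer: 9305060611/34095 ≈ 2.7292e+5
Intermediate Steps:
272912 + 251942/68190 = 272912 + 251942*(1/68190) = 272912 + 125971/34095 = 9305060611/34095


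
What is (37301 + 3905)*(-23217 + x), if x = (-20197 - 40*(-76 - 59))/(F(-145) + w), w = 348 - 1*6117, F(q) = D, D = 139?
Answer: -2692748498539/2815 ≈ -9.5657e+8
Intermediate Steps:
F(q) = 139
w = -5769 (w = 348 - 6117 = -5769)
x = 14797/5630 (x = (-20197 - 40*(-76 - 59))/(139 - 5769) = (-20197 - 40*(-135))/(-5630) = (-20197 + 5400)*(-1/5630) = -14797*(-1/5630) = 14797/5630 ≈ 2.6282)
(37301 + 3905)*(-23217 + x) = (37301 + 3905)*(-23217 + 14797/5630) = 41206*(-130696913/5630) = -2692748498539/2815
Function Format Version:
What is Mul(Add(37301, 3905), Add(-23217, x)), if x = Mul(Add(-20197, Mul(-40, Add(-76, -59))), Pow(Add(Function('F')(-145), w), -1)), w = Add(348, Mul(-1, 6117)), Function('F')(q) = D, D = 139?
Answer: Rational(-2692748498539, 2815) ≈ -9.5657e+8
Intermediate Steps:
Function('F')(q) = 139
w = -5769 (w = Add(348, -6117) = -5769)
x = Rational(14797, 5630) (x = Mul(Add(-20197, Mul(-40, Add(-76, -59))), Pow(Add(139, -5769), -1)) = Mul(Add(-20197, Mul(-40, -135)), Pow(-5630, -1)) = Mul(Add(-20197, 5400), Rational(-1, 5630)) = Mul(-14797, Rational(-1, 5630)) = Rational(14797, 5630) ≈ 2.6282)
Mul(Add(37301, 3905), Add(-23217, x)) = Mul(Add(37301, 3905), Add(-23217, Rational(14797, 5630))) = Mul(41206, Rational(-130696913, 5630)) = Rational(-2692748498539, 2815)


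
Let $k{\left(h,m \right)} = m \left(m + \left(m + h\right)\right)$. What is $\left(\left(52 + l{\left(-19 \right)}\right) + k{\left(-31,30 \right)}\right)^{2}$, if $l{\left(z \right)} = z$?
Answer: $815409$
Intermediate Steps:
$k{\left(h,m \right)} = m \left(h + 2 m\right)$ ($k{\left(h,m \right)} = m \left(m + \left(h + m\right)\right) = m \left(h + 2 m\right)$)
$\left(\left(52 + l{\left(-19 \right)}\right) + k{\left(-31,30 \right)}\right)^{2} = \left(\left(52 - 19\right) + 30 \left(-31 + 2 \cdot 30\right)\right)^{2} = \left(33 + 30 \left(-31 + 60\right)\right)^{2} = \left(33 + 30 \cdot 29\right)^{2} = \left(33 + 870\right)^{2} = 903^{2} = 815409$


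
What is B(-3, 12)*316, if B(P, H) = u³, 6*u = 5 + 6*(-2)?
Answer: -27097/54 ≈ -501.80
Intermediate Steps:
u = -7/6 (u = (5 + 6*(-2))/6 = (5 - 12)/6 = (⅙)*(-7) = -7/6 ≈ -1.1667)
B(P, H) = -343/216 (B(P, H) = (-7/6)³ = -343/216)
B(-3, 12)*316 = -343/216*316 = -27097/54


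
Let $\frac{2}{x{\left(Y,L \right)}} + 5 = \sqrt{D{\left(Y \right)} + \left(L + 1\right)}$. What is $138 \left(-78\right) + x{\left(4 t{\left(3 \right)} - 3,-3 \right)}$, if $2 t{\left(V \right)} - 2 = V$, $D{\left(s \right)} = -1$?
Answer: $- \frac{150701}{14} - \frac{i \sqrt{3}}{14} \approx -10764.0 - 0.12372 i$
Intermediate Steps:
$t{\left(V \right)} = 1 + \frac{V}{2}$
$x{\left(Y,L \right)} = \frac{2}{-5 + \sqrt{L}}$ ($x{\left(Y,L \right)} = \frac{2}{-5 + \sqrt{-1 + \left(L + 1\right)}} = \frac{2}{-5 + \sqrt{-1 + \left(1 + L\right)}} = \frac{2}{-5 + \sqrt{L}}$)
$138 \left(-78\right) + x{\left(4 t{\left(3 \right)} - 3,-3 \right)} = 138 \left(-78\right) + \frac{2}{-5 + \sqrt{-3}} = -10764 + \frac{2}{-5 + i \sqrt{3}}$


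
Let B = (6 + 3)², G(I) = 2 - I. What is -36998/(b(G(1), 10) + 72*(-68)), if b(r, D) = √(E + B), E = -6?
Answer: 60380736/7990247 + 184990*√3/23970741 ≈ 7.5702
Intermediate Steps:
B = 81 (B = 9² = 81)
b(r, D) = 5*√3 (b(r, D) = √(-6 + 81) = √75 = 5*√3)
-36998/(b(G(1), 10) + 72*(-68)) = -36998/(5*√3 + 72*(-68)) = -36998/(5*√3 - 4896) = -36998/(-4896 + 5*√3)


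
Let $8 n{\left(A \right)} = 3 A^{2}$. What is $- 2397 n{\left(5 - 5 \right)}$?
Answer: $0$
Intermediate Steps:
$n{\left(A \right)} = \frac{3 A^{2}}{8}$
$- 2397 n{\left(5 - 5 \right)} = - 2397 \frac{3 \left(5 - 5\right)^{2}}{8} = - 2397 \frac{3 \cdot 0^{2}}{8} = - 2397 \cdot \frac{3}{8} \cdot 0 = \left(-2397\right) 0 = 0$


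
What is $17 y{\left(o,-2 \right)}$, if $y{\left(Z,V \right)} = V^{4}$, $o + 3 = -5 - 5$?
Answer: $272$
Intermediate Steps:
$o = -13$ ($o = -3 - 10 = -13$)
$17 y{\left(o,-2 \right)} = 17 \left(-2\right)^{4} = 17 \cdot 16 = 272$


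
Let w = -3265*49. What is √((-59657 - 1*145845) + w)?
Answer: I*√365487 ≈ 604.56*I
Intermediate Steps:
w = -159985
√((-59657 - 1*145845) + w) = √((-59657 - 1*145845) - 159985) = √((-59657 - 145845) - 159985) = √(-205502 - 159985) = √(-365487) = I*√365487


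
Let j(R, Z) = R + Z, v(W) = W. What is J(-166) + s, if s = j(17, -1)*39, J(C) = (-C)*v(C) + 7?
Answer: -26925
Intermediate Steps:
J(C) = 7 - C**2 (J(C) = (-C)*C + 7 = -C**2 + 7 = 7 - C**2)
s = 624 (s = (17 - 1)*39 = 16*39 = 624)
J(-166) + s = (7 - 1*(-166)**2) + 624 = (7 - 1*27556) + 624 = (7 - 27556) + 624 = -27549 + 624 = -26925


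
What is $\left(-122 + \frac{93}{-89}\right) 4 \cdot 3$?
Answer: $- \frac{131412}{89} \approx -1476.5$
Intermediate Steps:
$\left(-122 + \frac{93}{-89}\right) 4 \cdot 3 = \left(-122 + 93 \left(- \frac{1}{89}\right)\right) 12 = \left(-122 - \frac{93}{89}\right) 12 = \left(- \frac{10951}{89}\right) 12 = - \frac{131412}{89}$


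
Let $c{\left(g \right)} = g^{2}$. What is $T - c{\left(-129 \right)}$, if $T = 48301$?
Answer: $31660$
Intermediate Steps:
$T - c{\left(-129 \right)} = 48301 - \left(-129\right)^{2} = 48301 - 16641 = 31660$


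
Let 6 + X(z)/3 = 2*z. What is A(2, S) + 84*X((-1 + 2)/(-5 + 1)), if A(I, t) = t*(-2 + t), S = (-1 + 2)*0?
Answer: -1638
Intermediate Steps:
X(z) = -18 + 6*z (X(z) = -18 + 3*(2*z) = -18 + 6*z)
S = 0 (S = 1*0 = 0)
A(2, S) + 84*X((-1 + 2)/(-5 + 1)) = 0*(-2 + 0) + 84*(-18 + 6*((-1 + 2)/(-5 + 1))) = 0*(-2) + 84*(-18 + 6*(1/(-4))) = 0 + 84*(-18 + 6*(1*(-¼))) = 0 + 84*(-18 + 6*(-¼)) = 0 + 84*(-18 - 3/2) = 0 + 84*(-39/2) = 0 - 1638 = -1638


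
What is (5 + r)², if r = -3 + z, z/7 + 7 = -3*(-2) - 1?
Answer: 144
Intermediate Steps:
z = -14 (z = -49 + 7*(-3*(-2) - 1) = -49 + 7*(6 - 1) = -49 + 7*5 = -49 + 35 = -14)
r = -17 (r = -3 - 14 = -17)
(5 + r)² = (5 - 17)² = (-12)² = 144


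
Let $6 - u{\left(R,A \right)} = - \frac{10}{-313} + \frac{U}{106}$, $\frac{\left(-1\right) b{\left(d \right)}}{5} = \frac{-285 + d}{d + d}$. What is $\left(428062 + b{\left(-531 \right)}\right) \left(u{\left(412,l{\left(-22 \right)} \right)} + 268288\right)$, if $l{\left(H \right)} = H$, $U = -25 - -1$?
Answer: $\frac{112405166309198416}{978751} \approx 1.1485 \cdot 10^{11}$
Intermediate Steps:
$U = -24$ ($U = -25 + 1 = -24$)
$b{\left(d \right)} = - \frac{5 \left(-285 + d\right)}{2 d}$ ($b{\left(d \right)} = - 5 \frac{-285 + d}{d + d} = - 5 \frac{-285 + d}{2 d} = - \frac{5 \left(-285 + d\right)}{2 d}$)
$u{\left(R,A \right)} = \frac{102760}{16589}$ ($u{\left(R,A \right)} = 6 - \left(- \frac{10}{-313} - \frac{24}{106}\right) = 6 - \left(\left(-10\right) \left(- \frac{1}{313}\right) - \frac{12}{53}\right) = 6 - \left(\frac{10}{313} - \frac{12}{53}\right) = 6 - - \frac{3226}{16589} = 6 + \frac{3226}{16589} = \frac{102760}{16589}$)
$\left(428062 + b{\left(-531 \right)}\right) \left(u{\left(412,l{\left(-22 \right)} \right)} + 268288\right) = \left(428062 + \frac{5 \left(285 - -531\right)}{2 \left(-531\right)}\right) \left(\frac{102760}{16589} + 268288\right) = \left(428062 + \frac{5}{2} \left(- \frac{1}{531}\right) \left(285 + 531\right)\right) \frac{4450732392}{16589} = \left(428062 + \frac{5}{2} \left(- \frac{1}{531}\right) 816\right) \frac{4450732392}{16589} = \left(428062 - \frac{680}{177}\right) \frac{4450732392}{16589} = \frac{75766294}{177} \cdot \frac{4450732392}{16589} = \frac{112405166309198416}{978751}$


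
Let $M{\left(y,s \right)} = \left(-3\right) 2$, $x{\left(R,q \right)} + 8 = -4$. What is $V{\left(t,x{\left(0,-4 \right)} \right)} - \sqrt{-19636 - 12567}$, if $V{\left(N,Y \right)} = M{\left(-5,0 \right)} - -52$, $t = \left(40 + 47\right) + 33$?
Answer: $46 - i \sqrt{32203} \approx 46.0 - 179.45 i$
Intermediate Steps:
$x{\left(R,q \right)} = -12$ ($x{\left(R,q \right)} = -8 - 4 = -12$)
$M{\left(y,s \right)} = -6$
$t = 120$ ($t = 87 + 33 = 120$)
$V{\left(N,Y \right)} = 46$ ($V{\left(N,Y \right)} = -6 - -52 = -6 + 52 = 46$)
$V{\left(t,x{\left(0,-4 \right)} \right)} - \sqrt{-19636 - 12567} = 46 - \sqrt{-19636 - 12567} = 46 - \sqrt{-32203} = 46 - i \sqrt{32203}$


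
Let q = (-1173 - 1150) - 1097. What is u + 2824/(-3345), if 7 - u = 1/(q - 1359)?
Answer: 32802578/5328585 ≈ 6.1560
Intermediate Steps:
q = -3420 (q = -2323 - 1097 = -3420)
u = 33454/4779 (u = 7 - 1/(-3420 - 1359) = 7 - 1/(-4779) = 7 - 1*(-1/4779) = 7 + 1/4779 = 33454/4779 ≈ 7.0002)
u + 2824/(-3345) = 33454/4779 + 2824/(-3345) = 33454/4779 + 2824*(-1/3345) = 33454/4779 - 2824/3345 = 32802578/5328585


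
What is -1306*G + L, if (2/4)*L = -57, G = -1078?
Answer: 1407754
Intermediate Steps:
L = -114 (L = 2*(-57) = -114)
-1306*G + L = -1306*(-1078) - 114 = 1407868 - 114 = 1407754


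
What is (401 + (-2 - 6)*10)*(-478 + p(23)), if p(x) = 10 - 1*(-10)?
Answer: -147018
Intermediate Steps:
p(x) = 20 (p(x) = 10 + 10 = 20)
(401 + (-2 - 6)*10)*(-478 + p(23)) = (401 + (-2 - 6)*10)*(-478 + 20) = (401 - 8*10)*(-458) = (401 - 80)*(-458) = 321*(-458) = -147018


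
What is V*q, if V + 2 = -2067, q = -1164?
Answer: 2408316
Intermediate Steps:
V = -2069 (V = -2 - 2067 = -2069)
V*q = -2069*(-1164) = 2408316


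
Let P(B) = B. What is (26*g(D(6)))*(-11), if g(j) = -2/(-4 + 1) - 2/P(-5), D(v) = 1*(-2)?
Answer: -4576/15 ≈ -305.07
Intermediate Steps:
D(v) = -2
g(j) = 16/15 (g(j) = -2/(-4 + 1) - 2/(-5) = -2/(-3) - 2*(-⅕) = -2*(-⅓) + ⅖ = ⅔ + ⅖ = 16/15)
(26*g(D(6)))*(-11) = (26*(16/15))*(-11) = (416/15)*(-11) = -4576/15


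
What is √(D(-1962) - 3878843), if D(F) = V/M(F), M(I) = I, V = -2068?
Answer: I*√414760690441/327 ≈ 1969.5*I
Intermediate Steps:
D(F) = -2068/F
√(D(-1962) - 3878843) = √(-2068/(-1962) - 3878843) = √(-2068*(-1/1962) - 3878843) = √(1034/981 - 3878843) = √(-3805143949/981) = I*√414760690441/327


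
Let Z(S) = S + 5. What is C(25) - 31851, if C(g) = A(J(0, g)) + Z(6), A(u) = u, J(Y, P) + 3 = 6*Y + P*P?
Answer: -31218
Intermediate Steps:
J(Y, P) = -3 + P**2 + 6*Y (J(Y, P) = -3 + (6*Y + P*P) = -3 + (6*Y + P**2) = -3 + (P**2 + 6*Y) = -3 + P**2 + 6*Y)
Z(S) = 5 + S
C(g) = 8 + g**2 (C(g) = (-3 + g**2 + 6*0) + (5 + 6) = (-3 + g**2 + 0) + 11 = (-3 + g**2) + 11 = 8 + g**2)
C(25) - 31851 = (8 + 25**2) - 31851 = (8 + 625) - 31851 = 633 - 31851 = -31218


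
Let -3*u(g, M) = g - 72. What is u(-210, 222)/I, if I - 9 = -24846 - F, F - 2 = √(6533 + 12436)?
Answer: -1167433/308478476 + 47*√18969/308478476 ≈ -0.0037635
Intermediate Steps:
F = 2 + √18969 (F = 2 + √(6533 + 12436) = 2 + √18969 ≈ 139.73)
u(g, M) = 24 - g/3 (u(g, M) = -(g - 72)/3 = -(-72 + g)/3 = 24 - g/3)
I = -24839 - √18969 (I = 9 + (-24846 - (2 + √18969)) = 9 + (-24846 + (-2 - √18969)) = 9 + (-24848 - √18969) = -24839 - √18969 ≈ -24977.)
u(-210, 222)/I = (24 - ⅓*(-210))/(-24839 - √18969) = (24 + 70)/(-24839 - √18969) = 94/(-24839 - √18969)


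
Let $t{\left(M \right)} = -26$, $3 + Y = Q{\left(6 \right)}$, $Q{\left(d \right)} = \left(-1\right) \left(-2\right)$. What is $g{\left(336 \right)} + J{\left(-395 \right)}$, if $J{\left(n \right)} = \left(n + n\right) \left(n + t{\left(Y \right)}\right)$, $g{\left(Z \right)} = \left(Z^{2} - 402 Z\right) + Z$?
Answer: $310750$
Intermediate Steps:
$Q{\left(d \right)} = 2$
$Y = -1$ ($Y = -3 + 2 = -1$)
$g{\left(Z \right)} = Z^{2} - 401 Z$
$J{\left(n \right)} = 2 n \left(-26 + n\right)$ ($J{\left(n \right)} = \left(n + n\right) \left(n - 26\right) = 2 n \left(-26 + n\right)$)
$g{\left(336 \right)} + J{\left(-395 \right)} = 336 \left(-401 + 336\right) + 2 \left(-395\right) \left(-26 - 395\right) = 336 \left(-65\right) + 2 \left(-395\right) \left(-421\right) = -21840 + 332590 = 310750$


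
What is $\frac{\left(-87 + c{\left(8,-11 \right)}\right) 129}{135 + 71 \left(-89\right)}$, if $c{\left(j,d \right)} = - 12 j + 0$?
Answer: $\frac{23607}{6184} \approx 3.8174$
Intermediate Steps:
$c{\left(j,d \right)} = - 12 j$
$\frac{\left(-87 + c{\left(8,-11 \right)}\right) 129}{135 + 71 \left(-89\right)} = \frac{\left(-87 - 96\right) 129}{135 + 71 \left(-89\right)} = \frac{\left(-87 - 96\right) 129}{135 - 6319} = \frac{\left(-183\right) 129}{-6184} = \left(-23607\right) \left(- \frac{1}{6184}\right) = \frac{23607}{6184}$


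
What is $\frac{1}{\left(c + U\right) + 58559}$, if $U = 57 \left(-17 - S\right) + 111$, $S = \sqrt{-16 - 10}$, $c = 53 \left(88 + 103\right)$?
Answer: $\frac{3768}{255565525} + \frac{19 i \sqrt{26}}{1533393150} \approx 1.4744 \cdot 10^{-5} + 6.3181 \cdot 10^{-8} i$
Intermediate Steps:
$c = 10123$ ($c = 53 \cdot 191 = 10123$)
$S = i \sqrt{26}$ ($S = \sqrt{-26} = i \sqrt{26} \approx 5.099 i$)
$U = -858 - 57 i \sqrt{26}$ ($U = 57 \left(-17 - i \sqrt{26}\right) + 111 = \left(-969 - 57 i \sqrt{26}\right) + 111 = -858 - 57 i \sqrt{26} \approx -858.0 - 290.64 i$)
$\frac{1}{\left(c + U\right) + 58559} = \frac{1}{\left(10123 - \left(858 + 57 i \sqrt{26}\right)\right) + 58559} = \frac{1}{\left(9265 - 57 i \sqrt{26}\right) + 58559} = \frac{1}{67824 - 57 i \sqrt{26}}$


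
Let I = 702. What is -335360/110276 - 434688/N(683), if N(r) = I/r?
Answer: -1364178626176/3225573 ≈ -4.2293e+5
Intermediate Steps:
N(r) = 702/r
-335360/110276 - 434688/N(683) = -335360/110276 - 434688/(702/683) = -335360*1/110276 - 434688/(702*(1/683)) = -83840/27569 - 434688/702/683 = -83840/27569 - 434688*683/702 = -83840/27569 - 49481984/117 = -1364178626176/3225573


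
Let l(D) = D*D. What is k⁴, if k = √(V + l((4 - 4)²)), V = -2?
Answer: 4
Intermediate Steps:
l(D) = D²
k = I*√2 (k = √(-2 + ((4 - 4)²)²) = √(-2 + (0²)²) = √(-2 + 0²) = √(-2 + 0) = √(-2) = I*√2 ≈ 1.4142*I)
k⁴ = (I*√2)⁴ = 4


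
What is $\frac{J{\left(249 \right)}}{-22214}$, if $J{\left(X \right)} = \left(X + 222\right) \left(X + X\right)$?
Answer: $- \frac{117279}{11107} \approx -10.559$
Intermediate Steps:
$J{\left(X \right)} = 2 X \left(222 + X\right)$ ($J{\left(X \right)} = \left(222 + X\right) 2 X = 2 X \left(222 + X\right)$)
$\frac{J{\left(249 \right)}}{-22214} = \frac{2 \cdot 249 \left(222 + 249\right)}{-22214} = 2 \cdot 249 \cdot 471 \left(- \frac{1}{22214}\right) = 234558 \left(- \frac{1}{22214}\right) = - \frac{117279}{11107}$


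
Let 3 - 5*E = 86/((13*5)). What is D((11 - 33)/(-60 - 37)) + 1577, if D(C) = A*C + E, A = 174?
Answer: 50969598/31525 ≈ 1616.8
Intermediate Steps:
E = 109/325 (E = ⅗ - 86/(5*(13*5)) = ⅗ - 86/(5*65) = ⅗ - ⅕*86/65 = ⅗ - 86/325 = 109/325 ≈ 0.33538)
D(C) = 109/325 + 174*C (D(C) = 174*C + 109/325 = 109/325 + 174*C)
D((11 - 33)/(-60 - 37)) + 1577 = (109/325 + 174*((11 - 33)/(-60 - 37))) + 1577 = (109/325 + 174*(-22/(-97))) + 1577 = (109/325 + 174*(-22*(-1/97))) + 1577 = (109/325 + 174*(22/97)) + 1577 = (109/325 + 3828/97) + 1577 = 1254673/31525 + 1577 = 50969598/31525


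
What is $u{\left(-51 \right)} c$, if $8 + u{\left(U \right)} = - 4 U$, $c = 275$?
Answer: $53900$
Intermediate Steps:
$u{\left(U \right)} = -8 - 4 U$
$u{\left(-51 \right)} c = \left(-8 - -204\right) 275 = \left(-8 + 204\right) 275 = 196 \cdot 275 = 53900$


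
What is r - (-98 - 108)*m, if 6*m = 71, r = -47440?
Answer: -135007/3 ≈ -45002.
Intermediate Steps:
m = 71/6 (m = (⅙)*71 = 71/6 ≈ 11.833)
r - (-98 - 108)*m = -47440 - (-98 - 108)*71/6 = -47440 - (-206)*71/6 = -47440 - 1*(-7313/3) = -47440 + 7313/3 = -135007/3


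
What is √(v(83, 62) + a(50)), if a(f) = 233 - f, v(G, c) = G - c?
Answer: 2*√51 ≈ 14.283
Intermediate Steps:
√(v(83, 62) + a(50)) = √((83 - 1*62) + (233 - 1*50)) = √((83 - 62) + (233 - 50)) = √(21 + 183) = √204 = 2*√51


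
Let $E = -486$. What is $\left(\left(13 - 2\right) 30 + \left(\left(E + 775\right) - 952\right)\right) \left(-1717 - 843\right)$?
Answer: $852480$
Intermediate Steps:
$\left(\left(13 - 2\right) 30 + \left(\left(E + 775\right) - 952\right)\right) \left(-1717 - 843\right) = \left(\left(13 - 2\right) 30 + \left(\left(-486 + 775\right) - 952\right)\right) \left(-1717 - 843\right) = \left(11 \cdot 30 + \left(289 - 952\right)\right) \left(-2560\right) = \left(330 - 663\right) \left(-2560\right) = \left(-333\right) \left(-2560\right) = 852480$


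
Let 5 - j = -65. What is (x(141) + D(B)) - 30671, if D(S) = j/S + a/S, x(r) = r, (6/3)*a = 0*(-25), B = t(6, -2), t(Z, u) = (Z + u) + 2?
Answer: -91555/3 ≈ -30518.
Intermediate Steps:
t(Z, u) = 2 + Z + u
B = 6 (B = 2 + 6 - 2 = 6)
j = 70 (j = 5 - 1*(-65) = 5 + 65 = 70)
a = 0 (a = (0*(-25))/2 = (1/2)*0 = 0)
D(S) = 70/S (D(S) = 70/S + 0/S = 70/S + 0 = 70/S)
(x(141) + D(B)) - 30671 = (141 + 70/6) - 30671 = (141 + 70*(1/6)) - 30671 = (141 + 35/3) - 30671 = 458/3 - 30671 = -91555/3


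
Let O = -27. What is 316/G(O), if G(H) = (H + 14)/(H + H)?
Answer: 17064/13 ≈ 1312.6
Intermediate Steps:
G(H) = (14 + H)/(2*H) (G(H) = (14 + H)/((2*H)) = (14 + H)*(1/(2*H)) = (14 + H)/(2*H))
316/G(O) = 316/(((1/2)*(14 - 27)/(-27))) = 316/(((1/2)*(-1/27)*(-13))) = 316/(13/54) = 316*(54/13) = 17064/13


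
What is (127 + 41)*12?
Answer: 2016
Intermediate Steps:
(127 + 41)*12 = 168*12 = 2016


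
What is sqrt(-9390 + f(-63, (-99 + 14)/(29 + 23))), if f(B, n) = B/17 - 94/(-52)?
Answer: I*sqrt(1834838798)/442 ≈ 96.912*I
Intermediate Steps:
f(B, n) = 47/26 + B/17 (f(B, n) = B*(1/17) - 94*(-1/52) = B/17 + 47/26 = 47/26 + B/17)
sqrt(-9390 + f(-63, (-99 + 14)/(29 + 23))) = sqrt(-9390 + (47/26 + (1/17)*(-63))) = sqrt(-9390 + (47/26 - 63/17)) = sqrt(-9390 - 839/442) = sqrt(-4151219/442) = I*sqrt(1834838798)/442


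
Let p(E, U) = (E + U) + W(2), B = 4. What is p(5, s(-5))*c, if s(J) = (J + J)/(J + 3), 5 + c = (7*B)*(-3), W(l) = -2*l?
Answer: -534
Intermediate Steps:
c = -89 (c = -5 + (7*4)*(-3) = -5 + 28*(-3) = -5 - 84 = -89)
s(J) = 2*J/(3 + J) (s(J) = (2*J)/(3 + J) = 2*J/(3 + J))
p(E, U) = -4 + E + U (p(E, U) = (E + U) - 2*2 = (E + U) - 4 = -4 + E + U)
p(5, s(-5))*c = (-4 + 5 + 2*(-5)/(3 - 5))*(-89) = (-4 + 5 + 2*(-5)/(-2))*(-89) = (-4 + 5 + 2*(-5)*(-½))*(-89) = (-4 + 5 + 5)*(-89) = 6*(-89) = -534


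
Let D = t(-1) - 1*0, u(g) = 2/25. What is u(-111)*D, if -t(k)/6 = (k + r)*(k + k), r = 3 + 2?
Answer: 96/25 ≈ 3.8400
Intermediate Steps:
r = 5
t(k) = -12*k*(5 + k) (t(k) = -6*(k + 5)*(k + k) = -6*(5 + k)*2*k = -12*k*(5 + k))
u(g) = 2/25 (u(g) = 2*(1/25) = 2/25)
D = 48 (D = -12*(-1)*(5 - 1) - 1*0 = -12*(-1)*4 + 0 = 48 + 0 = 48)
u(-111)*D = (2/25)*48 = 96/25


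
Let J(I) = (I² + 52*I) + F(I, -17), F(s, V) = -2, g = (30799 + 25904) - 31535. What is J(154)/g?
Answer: 15861/12584 ≈ 1.2604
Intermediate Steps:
g = 25168 (g = 56703 - 31535 = 25168)
J(I) = -2 + I² + 52*I (J(I) = (I² + 52*I) - 2 = -2 + I² + 52*I)
J(154)/g = (-2 + 154² + 52*154)/25168 = (-2 + 23716 + 8008)*(1/25168) = 31722*(1/25168) = 15861/12584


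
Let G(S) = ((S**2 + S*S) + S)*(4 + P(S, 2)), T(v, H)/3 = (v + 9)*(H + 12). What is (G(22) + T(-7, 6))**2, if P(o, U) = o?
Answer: 668119104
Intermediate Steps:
T(v, H) = 3*(9 + v)*(12 + H) (T(v, H) = 3*((v + 9)*(H + 12)) = 3*((9 + v)*(12 + H)) = 3*(9 + v)*(12 + H))
G(S) = (4 + S)*(S + 2*S**2) (G(S) = ((S**2 + S*S) + S)*(4 + S) = ((S**2 + S**2) + S)*(4 + S) = (2*S**2 + S)*(4 + S) = (S + 2*S**2)*(4 + S) = (4 + S)*(S + 2*S**2))
(G(22) + T(-7, 6))**2 = (22*(4 + 2*22**2 + 9*22) + (324 + 27*6 + 36*(-7) + 3*6*(-7)))**2 = (22*(4 + 2*484 + 198) + (324 + 162 - 252 - 126))**2 = (22*(4 + 968 + 198) + 108)**2 = (22*1170 + 108)**2 = (25740 + 108)**2 = 25848**2 = 668119104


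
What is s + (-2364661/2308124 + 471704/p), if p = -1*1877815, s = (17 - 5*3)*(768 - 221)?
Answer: 364316794579433/333402297620 ≈ 1092.7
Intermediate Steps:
s = 1094 (s = (17 - 15)*547 = 2*547 = 1094)
p = -1877815
s + (-2364661/2308124 + 471704/p) = 1094 + (-2364661/2308124 + 471704/(-1877815)) = 1094 + (-2364661*1/2308124 + 471704*(-1/1877815)) = 1094 + (-181897/177548 - 471704/1877815) = 1094 - 425319016847/333402297620 = 364316794579433/333402297620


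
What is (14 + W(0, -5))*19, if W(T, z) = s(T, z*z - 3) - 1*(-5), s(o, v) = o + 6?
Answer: 475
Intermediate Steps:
s(o, v) = 6 + o
W(T, z) = 11 + T (W(T, z) = (6 + T) - 1*(-5) = (6 + T) + 5 = 11 + T)
(14 + W(0, -5))*19 = (14 + (11 + 0))*19 = (14 + 11)*19 = 25*19 = 475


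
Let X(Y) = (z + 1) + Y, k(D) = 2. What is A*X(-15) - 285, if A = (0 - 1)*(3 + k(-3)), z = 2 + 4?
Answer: -245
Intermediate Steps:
z = 6
A = -5 (A = (0 - 1)*(3 + 2) = -1*5 = -5)
X(Y) = 7 + Y (X(Y) = (6 + 1) + Y = 7 + Y)
A*X(-15) - 285 = -5*(7 - 15) - 285 = -5*(-8) - 285 = 40 - 285 = -245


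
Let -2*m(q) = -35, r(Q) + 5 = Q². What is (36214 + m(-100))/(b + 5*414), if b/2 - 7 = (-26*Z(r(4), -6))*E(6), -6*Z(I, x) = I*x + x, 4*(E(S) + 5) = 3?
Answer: 72463/9472 ≈ 7.6502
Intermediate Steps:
E(S) = -17/4 (E(S) = -5 + (¼)*3 = -5 + ¾ = -17/4)
r(Q) = -5 + Q²
m(q) = 35/2 (m(q) = -½*(-35) = 35/2)
Z(I, x) = -x/6 - I*x/6 (Z(I, x) = -(I*x + x)/6 = -(x + I*x)/6 = -x/6 - I*x/6)
b = 2666 (b = 14 + 2*(-(-13)*(-6)*(1 + (-5 + 4²))/3*(-17/4)) = 14 + 2*(-(-13)*(-6)*(1 + (-5 + 16))/3*(-17/4)) = 14 + 2*(-(-13)*(-6)*(1 + 11)/3*(-17/4)) = 14 + 2*(-(-13)*(-6)*12/3*(-17/4)) = 14 + 2*(-26*12*(-17/4)) = 14 + 2*(-312*(-17/4)) = 14 + 2*1326 = 14 + 2652 = 2666)
(36214 + m(-100))/(b + 5*414) = (36214 + 35/2)/(2666 + 5*414) = 72463/(2*(2666 + 2070)) = (72463/2)/4736 = (72463/2)*(1/4736) = 72463/9472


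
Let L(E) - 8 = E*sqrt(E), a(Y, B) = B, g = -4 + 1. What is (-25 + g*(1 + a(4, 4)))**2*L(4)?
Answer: 25600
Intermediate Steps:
g = -3
L(E) = 8 + E**(3/2) (L(E) = 8 + E*sqrt(E) = 8 + E**(3/2))
(-25 + g*(1 + a(4, 4)))**2*L(4) = (-25 - 3*(1 + 4))**2*(8 + 4**(3/2)) = (-25 - 3*5)**2*(8 + 8) = (-25 - 15)**2*16 = (-40)**2*16 = 1600*16 = 25600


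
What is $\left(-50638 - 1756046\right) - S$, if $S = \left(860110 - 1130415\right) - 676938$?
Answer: $-859441$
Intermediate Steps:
$S = -947243$ ($S = -270305 - 676938 = -947243$)
$\left(-50638 - 1756046\right) - S = \left(-50638 - 1756046\right) - -947243 = \left(-50638 - 1756046\right) + 947243 = -1806684 + 947243 = -859441$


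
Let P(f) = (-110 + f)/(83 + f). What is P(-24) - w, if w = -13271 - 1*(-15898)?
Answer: -155127/59 ≈ -2629.3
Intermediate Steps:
P(f) = (-110 + f)/(83 + f)
w = 2627 (w = -13271 + 15898 = 2627)
P(-24) - w = (-110 - 24)/(83 - 24) - 1*2627 = -134/59 - 2627 = -155127/59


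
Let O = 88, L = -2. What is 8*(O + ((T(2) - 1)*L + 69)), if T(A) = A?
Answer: 1240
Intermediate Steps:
8*(O + ((T(2) - 1)*L + 69)) = 8*(88 + ((2 - 1)*(-2) + 69)) = 8*(88 + (1*(-2) + 69)) = 8*(88 + (-2 + 69)) = 8*(88 + 67) = 8*155 = 1240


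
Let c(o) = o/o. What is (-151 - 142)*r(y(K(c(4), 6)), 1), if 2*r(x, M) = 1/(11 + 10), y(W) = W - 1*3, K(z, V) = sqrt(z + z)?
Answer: -293/42 ≈ -6.9762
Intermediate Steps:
c(o) = 1
K(z, V) = sqrt(2)*sqrt(z) (K(z, V) = sqrt(2*z) = sqrt(2)*sqrt(z))
y(W) = -3 + W (y(W) = W - 3 = -3 + W)
r(x, M) = 1/42 (r(x, M) = 1/(2*(11 + 10)) = (1/2)/21 = (1/2)*(1/21) = 1/42)
(-151 - 142)*r(y(K(c(4), 6)), 1) = (-151 - 142)*(1/42) = -293*1/42 = -293/42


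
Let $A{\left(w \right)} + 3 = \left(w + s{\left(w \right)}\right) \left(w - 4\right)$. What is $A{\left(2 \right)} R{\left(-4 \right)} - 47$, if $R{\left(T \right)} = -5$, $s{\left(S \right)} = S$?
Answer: $8$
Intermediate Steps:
$A{\left(w \right)} = -3 + 2 w \left(-4 + w\right)$ ($A{\left(w \right)} = -3 + \left(w + w\right) \left(w - 4\right) = -3 + 2 w \left(-4 + w\right)$)
$A{\left(2 \right)} R{\left(-4 \right)} - 47 = \left(-3 - 16 + 2 \cdot 2^{2}\right) \left(-5\right) - 47 = \left(-3 - 16 + 2 \cdot 4\right) \left(-5\right) - 47 = \left(-3 - 16 + 8\right) \left(-5\right) - 47 = \left(-11\right) \left(-5\right) - 47 = 55 - 47 = 8$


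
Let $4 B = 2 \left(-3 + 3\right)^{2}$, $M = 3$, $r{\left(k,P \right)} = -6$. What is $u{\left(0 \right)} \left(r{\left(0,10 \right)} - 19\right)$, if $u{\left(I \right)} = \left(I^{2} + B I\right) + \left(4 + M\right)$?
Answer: $-175$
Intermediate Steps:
$B = 0$ ($B = \frac{2 \left(-3 + 3\right)^{2}}{4} = \frac{2 \cdot 0^{2}}{4} = \frac{2 \cdot 0}{4} = \frac{1}{4} \cdot 0 = 0$)
$u{\left(I \right)} = 7 + I^{2}$ ($u{\left(I \right)} = \left(I^{2} + 0 I\right) + \left(4 + 3\right) = \left(I^{2} + 0\right) + 7 = I^{2} + 7 = 7 + I^{2}$)
$u{\left(0 \right)} \left(r{\left(0,10 \right)} - 19\right) = \left(7 + 0^{2}\right) \left(-6 - 19\right) = \left(7 + 0\right) \left(-25\right) = 7 \left(-25\right) = -175$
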